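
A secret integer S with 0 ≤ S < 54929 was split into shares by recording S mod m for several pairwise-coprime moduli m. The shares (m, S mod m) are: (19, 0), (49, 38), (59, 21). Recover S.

From S ≡ 0 (mod 19) write S = 0 + 19t. Substituting into S ≡ 38 (mod 49) gives 19t ≡ 38 (mod 49), and since 19⁻¹ ≡ 31 (mod 49), t ≡ 2. Hence S ≡ 0 + 19·2 = 38 (mod 931).
From S ≡ 38 (mod 931) write S = 38 + 931t. Substituting into S ≡ 21 (mod 59) gives 931t ≡ 42 (mod 59), and since 46⁻¹ ≡ 9 (mod 59), t ≡ 24. Hence S ≡ 38 + 931·24 = 22382 (mod 54929).

22382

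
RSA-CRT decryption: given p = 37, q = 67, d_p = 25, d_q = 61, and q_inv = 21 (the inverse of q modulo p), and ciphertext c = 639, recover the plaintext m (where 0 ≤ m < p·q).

m₁ = c^(d_p) mod p: c ≡ 10 (mod 37), and 10^25 mod 37 = 10.
m₂ = c^(d_q) mod q: c ≡ 36 (mod 67), and 36^61 mod 67 = 21.
h = q_inv·(m₁ − m₂) mod p = 21·(10 − 21) mod 37 = 28.
m = m₂ + h·q = 21 + 28·67 = 1897.

1897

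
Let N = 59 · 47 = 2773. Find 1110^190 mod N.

956

Mod 59: 1110 ≡ 48; by Fermat, exponent reduces to 190 mod 58 = 16; 48^16 ≡ 12 (mod 59).
Mod 47: 1110 ≡ 29; by Fermat, exponent reduces to 190 mod 46 = 6; 29^6 ≡ 16 (mod 47).
Combine by CRT: x ≡ 12 (mod 59), x ≡ 16 (mod 47) ⇒ x ≡ 956 (mod 2773).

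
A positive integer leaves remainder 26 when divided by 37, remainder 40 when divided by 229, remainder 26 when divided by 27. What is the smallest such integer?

From x ≡ 26 (mod 37) write x = 26 + 37t. Substituting into x ≡ 40 (mod 229) gives 37t ≡ 14 (mod 229), and since 37⁻¹ ≡ 130 (mod 229), t ≡ 217. Hence x ≡ 26 + 37·217 = 8055 (mod 8473).
From x ≡ 8055 (mod 8473) write x = 8055 + 8473t. Substituting into x ≡ 26 (mod 27) gives 8473t ≡ 17 (mod 27), and since 22⁻¹ ≡ 16 (mod 27), t ≡ 2. Hence x ≡ 8055 + 8473·2 = 25001 (mod 228771).

25001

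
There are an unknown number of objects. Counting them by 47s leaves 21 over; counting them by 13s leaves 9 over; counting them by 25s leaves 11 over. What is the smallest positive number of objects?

3311

The moduli are pairwise coprime; M = 47·13·25 = 15275.
M/47 = 325; 325 ≡ 43 (mod 47); 43·35 ≡ 1, so inverse 35.
M/13 = 1175; 1175 ≡ 5 (mod 13); 5·8 ≡ 1, so inverse 8.
M/25 = 611; 611 ≡ 11 (mod 25); 11·16 ≡ 1, so inverse 16.
N ≡ 21·325·35 + 9·1175·8 + 11·611·16 = 431011.
431011 mod 15275 = 3311.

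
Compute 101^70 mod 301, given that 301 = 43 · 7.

165

Mod 43: 101 ≡ 15; by Fermat, exponent reduces to 70 mod 42 = 28; 15^28 ≡ 36 (mod 43).
Mod 7: 101 ≡ 3; by Fermat, exponent reduces to 70 mod 6 = 4; 3^4 ≡ 4 (mod 7).
Combine by CRT: x ≡ 36 (mod 43), x ≡ 4 (mod 7) ⇒ x ≡ 165 (mod 301).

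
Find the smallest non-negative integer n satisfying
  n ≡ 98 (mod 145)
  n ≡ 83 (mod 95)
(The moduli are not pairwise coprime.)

1983

Combine the congruences pairwise.
gcd(145, 95) = 5 and 5 | (83 − 98), so the pair is consistent; merging gives n ≡ 1983 (mod 2755), where 2755 = lcm(145, 95).
The solution is unique modulo lcm(145, 95) = 2755.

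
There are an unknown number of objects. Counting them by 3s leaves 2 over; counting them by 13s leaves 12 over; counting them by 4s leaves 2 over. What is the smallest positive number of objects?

From N ≡ 2 (mod 3) write N = 2 + 3t. Substituting into N ≡ 12 (mod 13) gives 3t ≡ 10 (mod 13), and since 3⁻¹ ≡ 9 (mod 13), t ≡ 12. Hence N ≡ 2 + 3·12 = 38 (mod 39).
From N ≡ 38 (mod 39) write N = 38 + 39t. Substituting into N ≡ 2 (mod 4) gives 39t ≡ 0 (mod 4), and since 3⁻¹ ≡ 3 (mod 4), t ≡ 0. Hence N ≡ 38 + 39·0 = 38 (mod 156).

38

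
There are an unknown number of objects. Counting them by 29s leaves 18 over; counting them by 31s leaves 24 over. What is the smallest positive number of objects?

From N ≡ 18 (mod 29) write N = 18 + 29t. Substituting into N ≡ 24 (mod 31) gives 29t ≡ 6 (mod 31), and since 29⁻¹ ≡ 15 (mod 31), t ≡ 28. Hence N ≡ 18 + 29·28 = 830 (mod 899).

830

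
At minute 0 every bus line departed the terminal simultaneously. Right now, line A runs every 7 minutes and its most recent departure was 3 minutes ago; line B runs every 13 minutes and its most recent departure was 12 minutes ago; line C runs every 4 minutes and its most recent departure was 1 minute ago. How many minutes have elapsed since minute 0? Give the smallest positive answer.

The moduli are pairwise coprime; N = 7·13·4 = 364.
N/7 = 52; 52 ≡ 3 (mod 7); 3·5 ≡ 1, so inverse 5.
N/13 = 28; 28 ≡ 2 (mod 13); 2·7 ≡ 1, so inverse 7.
N/4 = 91; 91 ≡ 3 (mod 4); 3·3 ≡ 1, so inverse 3.
t ≡ 3·52·5 + 12·28·7 + 1·91·3 = 3405.
3405 mod 364 = 129.

129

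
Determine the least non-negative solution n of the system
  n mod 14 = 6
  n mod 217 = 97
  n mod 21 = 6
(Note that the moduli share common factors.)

1182

gcd(14, 217) = 7 and 7 | (97 − 6), so the pair is consistent; merging gives n ≡ 314 (mod 434), where 434 = lcm(14, 217).
gcd(434, 21) = 7 and 7 | (6 − 314), so the pair is consistent; merging gives n ≡ 1182 (mod 1302), where 1302 = lcm(434, 21).
The solution is unique modulo lcm(14, 217, 21) = 1302.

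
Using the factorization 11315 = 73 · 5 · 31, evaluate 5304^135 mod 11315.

10539

Mod 73: 5304 ≡ 48; by Fermat, exponent reduces to 135 mod 72 = 63; 48^63 ≡ 27 (mod 73).
Mod 5: 5304 ≡ 4; by Fermat, exponent reduces to 135 mod 4 = 3; 4^3 ≡ 4 (mod 5).
Mod 31: 5304 ≡ 3; by Fermat, exponent reduces to 135 mod 30 = 15; 3^15 ≡ 30 (mod 31).
Combine by CRT: x ≡ 27 (mod 73), x ≡ 4 (mod 5), x ≡ 30 (mod 31) ⇒ x ≡ 10539 (mod 11315).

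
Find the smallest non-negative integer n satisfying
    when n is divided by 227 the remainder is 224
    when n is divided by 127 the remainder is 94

25875

From n ≡ 224 (mod 227) write n = 224 + 227t. Substituting into n ≡ 94 (mod 127) gives 227t ≡ 124 (mod 127), and since 100⁻¹ ≡ 47 (mod 127), t ≡ 113. Hence n ≡ 224 + 227·113 = 25875 (mod 28829).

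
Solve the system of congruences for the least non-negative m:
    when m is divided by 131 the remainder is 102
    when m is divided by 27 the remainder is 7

2329

From m ≡ 102 (mod 131) write m = 102 + 131t. Substituting into m ≡ 7 (mod 27) gives 131t ≡ 13 (mod 27), and since 23⁻¹ ≡ 20 (mod 27), t ≡ 17. Hence m ≡ 102 + 131·17 = 2329 (mod 3537).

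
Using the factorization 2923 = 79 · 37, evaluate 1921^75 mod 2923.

Mod 79: 1921 ≡ 25; 25^75 ≡ 65 (mod 79).
Mod 37: 1921 ≡ 34; by Fermat, exponent reduces to 75 mod 36 = 3; 34^3 ≡ 10 (mod 37).
Combine by CRT: x ≡ 65 (mod 79), x ≡ 10 (mod 37) ⇒ x ≡ 2119 (mod 2923).

2119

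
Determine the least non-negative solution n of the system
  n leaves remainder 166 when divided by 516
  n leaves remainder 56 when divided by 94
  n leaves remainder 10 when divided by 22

250942

Combine the congruences pairwise.
gcd(516, 94) = 2 and 2 | (56 − 166), so the pair is consistent; merging gives n ≡ 8422 (mod 24252), where 24252 = lcm(516, 94).
gcd(24252, 22) = 2 and 2 | (10 − 8422), so the pair is consistent; merging gives n ≡ 250942 (mod 266772), where 266772 = lcm(24252, 22).
The solution is unique modulo lcm(516, 94, 22) = 266772.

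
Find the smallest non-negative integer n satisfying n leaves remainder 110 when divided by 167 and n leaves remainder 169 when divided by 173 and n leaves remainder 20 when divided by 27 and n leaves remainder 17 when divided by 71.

10259588

Combine the congruences pairwise.
From n ≡ 110 (mod 167) write n = 110 + 167t. Substituting into n ≡ 169 (mod 173) gives 167t ≡ 59 (mod 173), and since 167⁻¹ ≡ 144 (mod 173), t ≡ 19. Hence n ≡ 110 + 167·19 = 3283 (mod 28891).
From n ≡ 3283 (mod 28891) write n = 3283 + 28891t. Substituting into n ≡ 20 (mod 27) gives 28891t ≡ 4 (mod 27), and since 1⁻¹ ≡ 1 (mod 27), t ≡ 4. Hence n ≡ 3283 + 28891·4 = 118847 (mod 780057).
From n ≡ 118847 (mod 780057) write n = 118847 + 780057t. Substituting into n ≡ 17 (mod 71) gives 780057t ≡ 24 (mod 71), and since 51⁻¹ ≡ 39 (mod 71), t ≡ 13. Hence n ≡ 118847 + 780057·13 = 10259588 (mod 55384047).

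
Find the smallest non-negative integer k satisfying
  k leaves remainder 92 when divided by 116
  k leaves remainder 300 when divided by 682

Combine the congruences pairwise.
gcd(116, 682) = 2 and 2 | (300 − 92), so the pair is consistent; merging gives k ≡ 33036 (mod 39556), where 39556 = lcm(116, 682).
The solution is unique modulo lcm(116, 682) = 39556.

33036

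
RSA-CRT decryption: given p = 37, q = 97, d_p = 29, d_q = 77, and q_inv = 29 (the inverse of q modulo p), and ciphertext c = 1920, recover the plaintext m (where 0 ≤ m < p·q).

m₁ = c^(d_p) mod p: c ≡ 33 (mod 37), and 33^29 mod 37 = 16.
m₂ = c^(d_q) mod q: c ≡ 77 (mod 97), and 77^77 mod 97 = 19.
h = q_inv·(m₁ − m₂) mod p = 29·(16 − 19) mod 37 = 24.
m = m₂ + h·q = 19 + 24·97 = 2347.

2347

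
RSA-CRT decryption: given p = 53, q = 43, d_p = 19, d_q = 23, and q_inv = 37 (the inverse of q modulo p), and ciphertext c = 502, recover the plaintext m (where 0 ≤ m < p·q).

2126

m₁ = c^(d_p) mod p: c ≡ 25 (mod 53), and 25^19 mod 53 = 6.
m₂ = c^(d_q) mod q: c ≡ 29 (mod 43), and 29^23 mod 43 = 19.
h = q_inv·(m₁ − m₂) mod p = 37·(6 − 19) mod 53 = 49.
m = m₂ + h·q = 19 + 49·43 = 2126.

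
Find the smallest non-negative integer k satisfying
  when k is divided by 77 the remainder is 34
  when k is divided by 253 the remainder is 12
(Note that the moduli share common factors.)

Combine the congruences pairwise.
gcd(77, 253) = 11 and 11 | (12 − 34), so the pair is consistent; merging gives k ≡ 265 (mod 1771), where 1771 = lcm(77, 253).
The solution is unique modulo lcm(77, 253) = 1771.

265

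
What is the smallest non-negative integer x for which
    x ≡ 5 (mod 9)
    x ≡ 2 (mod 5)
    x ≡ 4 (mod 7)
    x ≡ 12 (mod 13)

Combine the congruences pairwise.
From x ≡ 5 (mod 9) write x = 5 + 9t. Substituting into x ≡ 2 (mod 5) gives 9t ≡ 2 (mod 5), and since 4⁻¹ ≡ 4 (mod 5), t ≡ 3. Hence x ≡ 5 + 9·3 = 32 (mod 45).
From x ≡ 32 (mod 45) write x = 32 + 45t. Substituting into x ≡ 4 (mod 7) gives 45t ≡ 0 (mod 7), and since 3⁻¹ ≡ 5 (mod 7), t ≡ 0. Hence x ≡ 32 + 45·0 = 32 (mod 315).
From x ≡ 32 (mod 315) write x = 32 + 315t. Substituting into x ≡ 12 (mod 13) gives 315t ≡ 6 (mod 13), and since 3⁻¹ ≡ 9 (mod 13), t ≡ 2. Hence x ≡ 32 + 315·2 = 662 (mod 4095).

662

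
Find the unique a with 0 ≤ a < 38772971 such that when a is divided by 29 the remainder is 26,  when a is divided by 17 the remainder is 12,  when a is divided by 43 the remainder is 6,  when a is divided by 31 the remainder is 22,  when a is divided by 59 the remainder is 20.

27251471

The moduli are pairwise coprime; N = 29·17·43·31·59 = 38772971.
N/29 = 1336999; 1336999 ≡ 12 (mod 29); 12·17 ≡ 1, so inverse 17.
N/17 = 2280763; 2280763 ≡ 9 (mod 17); 9·2 ≡ 1, so inverse 2.
N/43 = 901697; 901697 ≡ 30 (mod 43); 30·33 ≡ 1, so inverse 33.
N/31 = 1250741; 1250741 ≡ 15 (mod 31); 15·29 ≡ 1, so inverse 29.
N/59 = 657169; 657169 ≡ 27 (mod 59); 27·35 ≡ 1, so inverse 35.
a ≡ 26·1336999·17 + 12·2280763·2 + 6·901697·33 + 22·1250741·29 + 20·657169·35 = 2082218934.
2082218934 mod 38772971 = 27251471.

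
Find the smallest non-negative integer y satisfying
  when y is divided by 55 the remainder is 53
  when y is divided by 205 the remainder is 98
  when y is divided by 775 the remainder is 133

269058

gcd(55, 205) = 5 and 5 | (98 − 53), so the pair is consistent; merging gives y ≡ 713 (mod 2255), where 2255 = lcm(55, 205).
gcd(2255, 775) = 5 and 5 | (133 − 713), so the pair is consistent; merging gives y ≡ 269058 (mod 349525), where 349525 = lcm(2255, 775).
The solution is unique modulo lcm(55, 205, 775) = 349525.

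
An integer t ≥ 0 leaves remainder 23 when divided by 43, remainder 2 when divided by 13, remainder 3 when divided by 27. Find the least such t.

The moduli are pairwise coprime; N = 43·13·27 = 15093.
N/43 = 351; 351 ≡ 7 (mod 43); 7·37 ≡ 1, so inverse 37.
N/13 = 1161; 1161 ≡ 4 (mod 13); 4·10 ≡ 1, so inverse 10.
N/27 = 559; 559 ≡ 19 (mod 27); 19·10 ≡ 1, so inverse 10.
t ≡ 23·351·37 + 2·1161·10 + 3·559·10 = 338691.
338691 mod 15093 = 6645.

6645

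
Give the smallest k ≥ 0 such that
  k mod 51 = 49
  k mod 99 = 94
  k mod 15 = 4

gcd(51, 99) = 3 and 3 | (94 − 49), so the pair is consistent; merging gives k ≡ 1579 (mod 1683), where 1683 = lcm(51, 99).
gcd(1683, 15) = 3 and 3 | (4 − 1579), so the pair is consistent; merging gives k ≡ 1579 (mod 8415), where 8415 = lcm(1683, 15).
The solution is unique modulo lcm(51, 99, 15) = 8415.

1579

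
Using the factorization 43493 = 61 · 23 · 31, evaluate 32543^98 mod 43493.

Mod 61: 32543 ≡ 30; by Fermat, exponent reduces to 98 mod 60 = 38; 30^38 ≡ 5 (mod 61).
Mod 23: 32543 ≡ 21; by Fermat, exponent reduces to 98 mod 22 = 10; 21^10 ≡ 12 (mod 23).
Mod 31: 32543 ≡ 24; by Fermat, exponent reduces to 98 mod 30 = 8; 24^8 ≡ 10 (mod 31).
Combine by CRT: x ≡ 5 (mod 61), x ≡ 12 (mod 23), x ≡ 10 (mod 31) ⇒ x ≡ 39411 (mod 43493).

39411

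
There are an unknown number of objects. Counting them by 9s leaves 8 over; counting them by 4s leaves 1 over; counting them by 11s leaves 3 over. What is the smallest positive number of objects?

377

From N ≡ 8 (mod 9) write N = 8 + 9t. Substituting into N ≡ 1 (mod 4) gives 9t ≡ 1 (mod 4), and since 1⁻¹ ≡ 1 (mod 4), t ≡ 1. Hence N ≡ 8 + 9·1 = 17 (mod 36).
From N ≡ 17 (mod 36) write N = 17 + 36t. Substituting into N ≡ 3 (mod 11) gives 36t ≡ 8 (mod 11), and since 3⁻¹ ≡ 4 (mod 11), t ≡ 10. Hence N ≡ 17 + 36·10 = 377 (mod 396).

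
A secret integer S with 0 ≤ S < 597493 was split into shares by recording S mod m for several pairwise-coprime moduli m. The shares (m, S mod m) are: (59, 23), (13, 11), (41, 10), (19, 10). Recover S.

556216

The moduli are pairwise coprime; N = 59·13·41·19 = 597493.
N/59 = 10127; 10127 ≡ 38 (mod 59); 38·14 ≡ 1, so inverse 14.
N/13 = 45961; 45961 ≡ 6 (mod 13); 6·11 ≡ 1, so inverse 11.
N/41 = 14573; 14573 ≡ 18 (mod 41); 18·16 ≡ 1, so inverse 16.
N/19 = 31447; 31447 ≡ 2 (mod 19); 2·10 ≡ 1, so inverse 10.
S ≡ 23·10127·14 + 11·45961·11 + 10·14573·16 + 10·31447·10 = 14298555.
14298555 mod 597493 = 556216.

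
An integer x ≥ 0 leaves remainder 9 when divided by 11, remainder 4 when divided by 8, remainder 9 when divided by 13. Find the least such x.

724

The moduli are pairwise coprime; N = 11·8·13 = 1144.
N/11 = 104; 104 ≡ 5 (mod 11); 5·9 ≡ 1, so inverse 9.
N/8 = 143; 143 ≡ 7 (mod 8); 7·7 ≡ 1, so inverse 7.
N/13 = 88; 88 ≡ 10 (mod 13); 10·4 ≡ 1, so inverse 4.
x ≡ 9·104·9 + 4·143·7 + 9·88·4 = 15596.
15596 mod 1144 = 724.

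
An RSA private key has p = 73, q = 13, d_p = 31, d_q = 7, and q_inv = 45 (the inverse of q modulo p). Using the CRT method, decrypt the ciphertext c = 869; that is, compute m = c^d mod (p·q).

262

m₁ = c^(d_p) mod p: c ≡ 66 (mod 73), and 66^31 mod 73 = 43.
m₂ = c^(d_q) mod q: c ≡ 11 (mod 13), and 11^7 mod 13 = 2.
h = q_inv·(m₁ − m₂) mod p = 45·(43 − 2) mod 73 = 20.
m = m₂ + h·q = 2 + 20·13 = 262.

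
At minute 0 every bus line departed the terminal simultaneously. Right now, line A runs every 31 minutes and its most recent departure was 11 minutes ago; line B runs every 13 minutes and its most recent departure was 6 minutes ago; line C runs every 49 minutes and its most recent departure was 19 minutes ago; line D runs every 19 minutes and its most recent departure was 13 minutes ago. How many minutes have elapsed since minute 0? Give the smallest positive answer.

The moduli are pairwise coprime; N = 31·13·49·19 = 375193.
N/31 = 12103; 12103 ≡ 13 (mod 31); 13·12 ≡ 1, so inverse 12.
N/13 = 28861; 28861 ≡ 1 (mod 13), inverse 1.
N/49 = 7657; 7657 ≡ 13 (mod 49); 13·34 ≡ 1, so inverse 34.
N/19 = 19747; 19747 ≡ 6 (mod 19); 6·16 ≡ 1, so inverse 16.
t ≡ 11·12103·12 + 6·28861·1 + 19·7657·34 + 13·19747·16 = 10824560.
10824560 mod 375193 = 319156.

319156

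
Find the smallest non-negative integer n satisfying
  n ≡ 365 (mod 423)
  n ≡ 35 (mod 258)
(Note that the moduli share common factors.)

35897

Combine the congruences pairwise.
gcd(423, 258) = 3 and 3 | (35 − 365), so the pair is consistent; merging gives n ≡ 35897 (mod 36378), where 36378 = lcm(423, 258).
The solution is unique modulo lcm(423, 258) = 36378.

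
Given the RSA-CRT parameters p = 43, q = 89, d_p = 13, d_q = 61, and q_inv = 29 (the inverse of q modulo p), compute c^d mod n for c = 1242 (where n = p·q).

m₁ = c^(d_p) mod p: c ≡ 38 (mod 43), and 38^13 mod 43 = 10.
m₂ = c^(d_q) mod q: c ≡ 85 (mod 89), and 85^61 mod 89 = 87.
h = q_inv·(m₁ − m₂) mod p = 29·(10 − 87) mod 43 = 3.
m = m₂ + h·q = 87 + 3·89 = 354.

354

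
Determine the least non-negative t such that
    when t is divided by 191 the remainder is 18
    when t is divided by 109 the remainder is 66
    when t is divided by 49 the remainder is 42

702898

The moduli are pairwise coprime; N = 191·109·49 = 1020131.
N/191 = 5341; 5341 ≡ 184 (mod 191); 184·109 ≡ 1, so inverse 109.
N/109 = 9359; 9359 ≡ 94 (mod 109); 94·29 ≡ 1, so inverse 29.
N/49 = 20819; 20819 ≡ 43 (mod 49); 43·8 ≡ 1, so inverse 8.
t ≡ 18·5341·109 + 66·9359·29 + 42·20819·8 = 35387352.
35387352 mod 1020131 = 702898.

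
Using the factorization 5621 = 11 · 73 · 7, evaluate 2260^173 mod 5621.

Mod 11: 2260 ≡ 5; by Fermat, exponent reduces to 173 mod 10 = 3; 5^3 ≡ 4 (mod 11).
Mod 73: 2260 ≡ 70; by Fermat, exponent reduces to 173 mod 72 = 29; 70^29 ≡ 49 (mod 73).
Mod 7: 2260 ≡ 6; by Fermat, exponent reduces to 173 mod 6 = 5; 6^5 ≡ 6 (mod 7).
Combine by CRT: x ≡ 4 (mod 11), x ≡ 49 (mod 73), x ≡ 6 (mod 7) ⇒ x ≡ 4283 (mod 5621).

4283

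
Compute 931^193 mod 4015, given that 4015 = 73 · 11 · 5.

2411

Mod 73: 931 ≡ 55; by Fermat, exponent reduces to 193 mod 72 = 49; 55^49 ≡ 2 (mod 73).
Mod 11: 931 ≡ 7; by Fermat, exponent reduces to 193 mod 10 = 3; 7^3 ≡ 2 (mod 11).
Mod 5: 931 ≡ 1; by Fermat, exponent reduces to 193 mod 4 = 1; 1^1 ≡ 1 (mod 5).
Combine by CRT: x ≡ 2 (mod 73), x ≡ 2 (mod 11), x ≡ 1 (mod 5) ⇒ x ≡ 2411 (mod 4015).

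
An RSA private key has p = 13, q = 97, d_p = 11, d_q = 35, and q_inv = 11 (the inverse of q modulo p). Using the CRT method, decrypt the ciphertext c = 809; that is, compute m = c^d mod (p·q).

1114

m₁ = c^(d_p) mod p: c ≡ 3 (mod 13), and 3^11 mod 13 = 9.
m₂ = c^(d_q) mod q: c ≡ 33 (mod 97), and 33^35 mod 97 = 47.
h = q_inv·(m₁ − m₂) mod p = 11·(9 − 47) mod 13 = 11.
m = m₂ + h·q = 47 + 11·97 = 1114.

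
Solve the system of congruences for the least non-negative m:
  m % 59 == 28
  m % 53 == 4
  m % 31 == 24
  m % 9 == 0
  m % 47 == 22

20369070

The moduli are pairwise coprime; N = 59·53·31·9·47 = 41004351.
N/59 = 694989; 694989 ≡ 28 (mod 59); 28·19 ≡ 1, so inverse 19.
N/53 = 773667; 773667 ≡ 26 (mod 53); 26·51 ≡ 1, so inverse 51.
N/31 = 1322721; 1322721 ≡ 13 (mod 31); 13·12 ≡ 1, so inverse 12.
N/9 = 4556039; 4556039 ≡ 5 (mod 9); 5·2 ≡ 1, so inverse 2.
N/47 = 872433; 872433 ≡ 19 (mod 47); 19·5 ≡ 1, so inverse 5.
m ≡ 28·694989·19 + 4·773667·51 + 24·1322721·12 + 0·4556039·2 + 22·872433·5 = 1004473494.
1004473494 mod 41004351 = 20369070.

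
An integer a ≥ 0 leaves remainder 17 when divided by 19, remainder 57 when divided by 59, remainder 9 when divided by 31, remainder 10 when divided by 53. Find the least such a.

447277

The moduli are pairwise coprime; N = 19·59·31·53 = 1841803.
N/19 = 96937; 96937 ≡ 18 (mod 19); 18·18 ≡ 1, so inverse 18.
N/59 = 31217; 31217 ≡ 6 (mod 59); 6·10 ≡ 1, so inverse 10.
N/31 = 59413; 59413 ≡ 17 (mod 31); 17·11 ≡ 1, so inverse 11.
N/53 = 34751; 34751 ≡ 36 (mod 53); 36·28 ≡ 1, so inverse 28.
a ≡ 17·96937·18 + 57·31217·10 + 9·59413·11 + 10·34751·28 = 63068579.
63068579 mod 1841803 = 447277.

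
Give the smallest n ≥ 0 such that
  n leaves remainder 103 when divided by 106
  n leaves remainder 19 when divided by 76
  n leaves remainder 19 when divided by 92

gcd(106, 76) = 2 and 2 | (19 − 103), so the pair is consistent; merging gives n ≡ 2223 (mod 4028), where 4028 = lcm(106, 76).
gcd(4028, 92) = 4 and 4 | (19 − 2223), so the pair is consistent; merging gives n ≡ 38475 (mod 92644), where 92644 = lcm(4028, 92).
The solution is unique modulo lcm(106, 76, 92) = 92644.

38475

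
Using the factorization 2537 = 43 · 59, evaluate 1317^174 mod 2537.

1712

Mod 43: 1317 ≡ 27; by Fermat, exponent reduces to 174 mod 42 = 6; 27^6 ≡ 35 (mod 43).
Mod 59: 1317 ≡ 19; since 58 | 174, by Fermat 19^174 ≡ 1 (mod 59).
Combine by CRT: x ≡ 35 (mod 43), x ≡ 1 (mod 59) ⇒ x ≡ 1712 (mod 2537).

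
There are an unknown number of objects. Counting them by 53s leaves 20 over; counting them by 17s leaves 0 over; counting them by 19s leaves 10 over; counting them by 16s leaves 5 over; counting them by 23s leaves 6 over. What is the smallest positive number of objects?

The moduli are pairwise coprime; M = 53·17·19·16·23 = 6299792.
M/53 = 118864; 118864 ≡ 38 (mod 53); 38·7 ≡ 1, so inverse 7.
M/17 = 370576; 370576 ≡ 10 (mod 17); 10·12 ≡ 1, so inverse 12.
M/19 = 331568; 331568 ≡ 18 (mod 19); 18·18 ≡ 1, so inverse 18.
M/16 = 393737; 393737 ≡ 9 (mod 16); 9·9 ≡ 1, so inverse 9.
M/23 = 273904; 273904 ≡ 20 (mod 23); 20·15 ≡ 1, so inverse 15.
N ≡ 20·118864·7 + 0·370576·12 + 10·331568·18 + 5·393737·9 + 6·273904·15 = 118692725.
118692725 mod 6299792 = 5296469.

5296469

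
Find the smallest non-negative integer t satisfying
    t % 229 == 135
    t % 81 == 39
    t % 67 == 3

The moduli are pairwise coprime; N = 229·81·67 = 1242783.
N/229 = 5427; 5427 ≡ 160 (mod 229); 160·73 ≡ 1, so inverse 73.
N/81 = 15343; 15343 ≡ 34 (mod 81); 34·31 ≡ 1, so inverse 31.
N/67 = 18549; 18549 ≡ 57 (mod 67); 57·20 ≡ 1, so inverse 20.
t ≡ 135·5427·73 + 39·15343·31 + 3·18549·20 = 73145712.
73145712 mod 1242783 = 1064298.

1064298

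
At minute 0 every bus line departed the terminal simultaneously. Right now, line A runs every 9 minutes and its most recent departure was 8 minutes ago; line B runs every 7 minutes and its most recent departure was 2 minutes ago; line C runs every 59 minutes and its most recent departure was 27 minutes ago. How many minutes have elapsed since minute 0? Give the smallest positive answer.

The moduli are pairwise coprime; N = 9·7·59 = 3717.
N/9 = 413; 413 ≡ 8 (mod 9); 8·8 ≡ 1, so inverse 8.
N/7 = 531; 531 ≡ 6 (mod 7); 6·6 ≡ 1, so inverse 6.
N/59 = 63; 63 ≡ 4 (mod 59); 4·15 ≡ 1, so inverse 15.
t ≡ 8·413·8 + 2·531·6 + 27·63·15 = 58319.
58319 mod 3717 = 2564.

2564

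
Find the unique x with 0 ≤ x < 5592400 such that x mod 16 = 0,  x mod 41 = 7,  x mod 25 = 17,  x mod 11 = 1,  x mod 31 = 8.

The moduli are pairwise coprime; N = 16·41·25·11·31 = 5592400.
N/16 = 349525; 349525 ≡ 5 (mod 16); 5·13 ≡ 1, so inverse 13.
N/41 = 136400; 136400 ≡ 34 (mod 41); 34·35 ≡ 1, so inverse 35.
N/25 = 223696; 223696 ≡ 21 (mod 25); 21·6 ≡ 1, so inverse 6.
N/11 = 508400; 508400 ≡ 2 (mod 11); 2·6 ≡ 1, so inverse 6.
N/31 = 180400; 180400 ≡ 11 (mod 31); 11·17 ≡ 1, so inverse 17.
x ≡ 0·349525·13 + 7·136400·35 + 17·223696·6 + 1·508400·6 + 8·180400·17 = 83819792.
83819792 mod 5592400 = 5526192.

5526192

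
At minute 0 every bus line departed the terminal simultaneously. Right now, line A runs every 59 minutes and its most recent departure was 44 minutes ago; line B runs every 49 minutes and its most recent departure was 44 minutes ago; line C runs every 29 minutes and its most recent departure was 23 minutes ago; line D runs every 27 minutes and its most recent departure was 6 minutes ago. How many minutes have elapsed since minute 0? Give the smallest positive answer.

2130711

Combine the congruences pairwise.
From t ≡ 44 (mod 59) write t = 44 + 59s. Substituting into t ≡ 44 (mod 49) gives 59s ≡ 0 (mod 49), and since 10⁻¹ ≡ 5 (mod 49), s ≡ 0. Hence t ≡ 44 + 59·0 = 44 (mod 2891).
From t ≡ 44 (mod 2891) write t = 44 + 2891s. Substituting into t ≡ 23 (mod 29) gives 2891s ≡ 8 (mod 29), and since 20⁻¹ ≡ 16 (mod 29), s ≡ 12. Hence t ≡ 44 + 2891·12 = 34736 (mod 83839).
From t ≡ 34736 (mod 83839) write t = 34736 + 83839s. Substituting into t ≡ 6 (mod 27) gives 83839s ≡ 19 (mod 27), and since 4⁻¹ ≡ 7 (mod 27), s ≡ 25. Hence t ≡ 34736 + 83839·25 = 2130711 (mod 2263653).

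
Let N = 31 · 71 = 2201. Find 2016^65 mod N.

Mod 31: 2016 ≡ 1; by Fermat, exponent reduces to 65 mod 30 = 5; 1^5 ≡ 1 (mod 31).
Mod 71: 2016 ≡ 28; 28^65 ≡ 51 (mod 71).
Combine by CRT: x ≡ 1 (mod 31), x ≡ 51 (mod 71) ⇒ x ≡ 1613 (mod 2201).

1613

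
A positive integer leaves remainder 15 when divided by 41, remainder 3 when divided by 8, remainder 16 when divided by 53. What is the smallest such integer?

Combine the congruences pairwise.
From t ≡ 15 (mod 41) write t = 15 + 41s. Substituting into t ≡ 3 (mod 8) gives 41s ≡ 4 (mod 8), and since 1⁻¹ ≡ 1 (mod 8), s ≡ 4. Hence t ≡ 15 + 41·4 = 179 (mod 328).
From t ≡ 179 (mod 328) write t = 179 + 328s. Substituting into t ≡ 16 (mod 53) gives 328s ≡ 49 (mod 53), and since 10⁻¹ ≡ 16 (mod 53), s ≡ 42. Hence t ≡ 179 + 328·42 = 13955 (mod 17384).

13955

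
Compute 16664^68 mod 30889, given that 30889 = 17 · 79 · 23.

Mod 17: 16664 ≡ 4; by Fermat, exponent reduces to 68 mod 16 = 4; 4^4 ≡ 1 (mod 17).
Mod 79: 16664 ≡ 74; 74^68 ≡ 2 (mod 79).
Mod 23: 16664 ≡ 12; by Fermat, exponent reduces to 68 mod 22 = 2; 12^2 ≡ 6 (mod 23).
Combine by CRT: x ≡ 1 (mod 17), x ≡ 2 (mod 79), x ≡ 6 (mod 23) ⇒ x ≡ 20384 (mod 30889).

20384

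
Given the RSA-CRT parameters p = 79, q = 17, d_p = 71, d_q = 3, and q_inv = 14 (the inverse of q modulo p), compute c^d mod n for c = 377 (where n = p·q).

m₁ = c^(d_p) mod p: c ≡ 61 (mod 79), and 61^71 mod 79 = 41.
m₂ = c^(d_q) mod q: c ≡ 3 (mod 17), and 3^3 mod 17 = 10.
h = q_inv·(m₁ − m₂) mod p = 14·(41 − 10) mod 79 = 39.
m = m₂ + h·q = 10 + 39·17 = 673.

673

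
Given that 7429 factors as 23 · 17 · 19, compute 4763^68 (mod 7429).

Mod 23: 4763 ≡ 2; by Fermat, exponent reduces to 68 mod 22 = 2; 2^2 ≡ 4 (mod 23).
Mod 17: 4763 ≡ 3; by Fermat, exponent reduces to 68 mod 16 = 4; 3^4 ≡ 13 (mod 17).
Mod 19: 4763 ≡ 13; by Fermat, exponent reduces to 68 mod 18 = 14; 13^14 ≡ 5 (mod 19).
Combine by CRT: x ≡ 4 (mod 23), x ≡ 13 (mod 17), x ≡ 5 (mod 19) ⇒ x ≡ 4926 (mod 7429).

4926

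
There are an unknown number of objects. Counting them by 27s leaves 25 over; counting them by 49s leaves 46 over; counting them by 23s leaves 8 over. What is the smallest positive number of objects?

The moduli are pairwise coprime; M = 27·49·23 = 30429.
M/27 = 1127; 1127 ≡ 20 (mod 27); 20·23 ≡ 1, so inverse 23.
M/49 = 621; 621 ≡ 33 (mod 49); 33·3 ≡ 1, so inverse 3.
M/23 = 1323; 1323 ≡ 12 (mod 23); 12·2 ≡ 1, so inverse 2.
N ≡ 25·1127·23 + 46·621·3 + 8·1323·2 = 754891.
754891 mod 30429 = 24595.

24595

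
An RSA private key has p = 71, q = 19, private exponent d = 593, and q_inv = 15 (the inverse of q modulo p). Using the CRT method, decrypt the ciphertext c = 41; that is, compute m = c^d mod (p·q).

602

d_p = d mod (p−1) = 593 mod 70 = 33; d_q = d mod (q−1) = 17.
m₁ = c^(d_p) mod p: c ≡ 41 (mod 71), and 41^33 mod 71 = 34.
m₂ = c^(d_q) mod q: c ≡ 3 (mod 19), and 3^17 mod 19 = 13.
h = q_inv·(m₁ − m₂) mod p = 15·(34 − 13) mod 71 = 31.
m = m₂ + h·q = 13 + 31·19 = 602.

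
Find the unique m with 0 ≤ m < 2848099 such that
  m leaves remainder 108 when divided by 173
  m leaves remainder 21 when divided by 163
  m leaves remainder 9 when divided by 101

2251703

From m ≡ 108 (mod 173) write m = 108 + 173t. Substituting into m ≡ 21 (mod 163) gives 173t ≡ 76 (mod 163), and since 10⁻¹ ≡ 49 (mod 163), t ≡ 138. Hence m ≡ 108 + 173·138 = 23982 (mod 28199).
From m ≡ 23982 (mod 28199) write m = 23982 + 28199t. Substituting into m ≡ 9 (mod 101) gives 28199t ≡ 65 (mod 101), and since 20⁻¹ ≡ 96 (mod 101), t ≡ 79. Hence m ≡ 23982 + 28199·79 = 2251703 (mod 2848099).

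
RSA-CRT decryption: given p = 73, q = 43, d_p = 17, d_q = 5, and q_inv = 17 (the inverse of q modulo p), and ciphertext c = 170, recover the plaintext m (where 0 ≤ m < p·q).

441

m₁ = c^(d_p) mod p: c ≡ 24 (mod 73), and 24^17 mod 73 = 3.
m₂ = c^(d_q) mod q: c ≡ 41 (mod 43), and 41^5 mod 43 = 11.
h = q_inv·(m₁ − m₂) mod p = 17·(3 − 11) mod 73 = 10.
m = m₂ + h·q = 11 + 10·43 = 441.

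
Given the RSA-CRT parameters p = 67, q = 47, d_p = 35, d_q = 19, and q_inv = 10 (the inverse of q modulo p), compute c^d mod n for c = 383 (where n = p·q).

1046

m₁ = c^(d_p) mod p: c ≡ 48 (mod 67), and 48^35 mod 67 = 41.
m₂ = c^(d_q) mod q: c ≡ 7 (mod 47), and 7^19 mod 47 = 12.
h = q_inv·(m₁ − m₂) mod p = 10·(41 − 12) mod 67 = 22.
m = m₂ + h·q = 12 + 22·47 = 1046.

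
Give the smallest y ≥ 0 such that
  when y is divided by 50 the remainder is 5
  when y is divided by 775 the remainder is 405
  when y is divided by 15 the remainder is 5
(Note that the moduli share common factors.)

gcd(50, 775) = 25 and 25 | (405 − 5), so the pair is consistent; merging gives y ≡ 405 (mod 1550), where 1550 = lcm(50, 775).
gcd(1550, 15) = 5 and 5 | (5 − 405), so the pair is consistent; merging gives y ≡ 1955 (mod 4650), where 4650 = lcm(1550, 15).
The solution is unique modulo lcm(50, 775, 15) = 4650.

1955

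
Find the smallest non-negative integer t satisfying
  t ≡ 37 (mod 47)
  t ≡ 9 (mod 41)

From t ≡ 37 (mod 47) write t = 37 + 47s. Substituting into t ≡ 9 (mod 41) gives 47s ≡ 13 (mod 41), and since 6⁻¹ ≡ 7 (mod 41), s ≡ 9. Hence t ≡ 37 + 47·9 = 460 (mod 1927).

460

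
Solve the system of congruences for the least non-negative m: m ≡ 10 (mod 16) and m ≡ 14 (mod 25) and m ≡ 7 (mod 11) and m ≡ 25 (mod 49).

The moduli are pairwise coprime; N = 16·25·11·49 = 215600.
N/16 = 13475; 13475 ≡ 3 (mod 16); 3·11 ≡ 1, so inverse 11.
N/25 = 8624; 8624 ≡ 24 (mod 25); 24·24 ≡ 1, so inverse 24.
N/11 = 19600; 19600 ≡ 9 (mod 11); 9·5 ≡ 1, so inverse 5.
N/49 = 4400; 4400 ≡ 39 (mod 49); 39·44 ≡ 1, so inverse 44.
m ≡ 10·13475·11 + 14·8624·24 + 7·19600·5 + 25·4400·44 = 9905914.
9905914 mod 215600 = 203914.

203914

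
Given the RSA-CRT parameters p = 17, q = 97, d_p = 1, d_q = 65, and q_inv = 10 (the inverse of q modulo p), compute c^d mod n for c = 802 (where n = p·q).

m₁ = c^(d_p) mod p: c ≡ 3 (mod 17), and 3^1 mod 17 = 3.
m₂ = c^(d_q) mod q: c ≡ 26 (mod 97), and 26^65 mod 97 = 37.
h = q_inv·(m₁ − m₂) mod p = 10·(3 − 37) mod 17 = 0.
m = m₂ + h·q = 37 + 0·97 = 37.

37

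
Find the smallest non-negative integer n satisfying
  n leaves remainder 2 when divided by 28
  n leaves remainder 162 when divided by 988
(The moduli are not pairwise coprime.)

Combine the congruences pairwise.
gcd(28, 988) = 4 and 4 | (162 − 2), so the pair is consistent; merging gives n ≡ 1150 (mod 6916), where 6916 = lcm(28, 988).
The solution is unique modulo lcm(28, 988) = 6916.

1150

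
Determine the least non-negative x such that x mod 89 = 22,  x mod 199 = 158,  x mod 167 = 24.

2568651

The moduli are pairwise coprime; N = 89·199·167 = 2957737.
N/89 = 33233; 33233 ≡ 36 (mod 89); 36·47 ≡ 1, so inverse 47.
N/199 = 14863; 14863 ≡ 137 (mod 199); 137·138 ≡ 1, so inverse 138.
N/167 = 17711; 17711 ≡ 9 (mod 167); 9·130 ≡ 1, so inverse 130.
x ≡ 22·33233·47 + 158·14863·138 + 24·17711·130 = 413694094.
413694094 mod 2957737 = 2568651.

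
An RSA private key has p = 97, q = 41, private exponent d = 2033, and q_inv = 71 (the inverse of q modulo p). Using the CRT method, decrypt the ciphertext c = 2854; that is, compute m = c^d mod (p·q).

d_p = d mod (p−1) = 2033 mod 96 = 17; d_q = d mod (q−1) = 33.
m₁ = c^(d_p) mod p: c ≡ 41 (mod 97), and 41^17 mod 97 = 21.
m₂ = c^(d_q) mod q: c ≡ 25 (mod 41), and 25^33 mod 41 = 4.
h = q_inv·(m₁ − m₂) mod p = 71·(21 − 4) mod 97 = 43.
m = m₂ + h·q = 4 + 43·41 = 1767.

1767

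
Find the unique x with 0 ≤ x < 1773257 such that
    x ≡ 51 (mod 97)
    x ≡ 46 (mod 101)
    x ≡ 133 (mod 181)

1486867

The moduli are pairwise coprime; N = 97·101·181 = 1773257.
N/97 = 18281; 18281 ≡ 45 (mod 97); 45·69 ≡ 1, so inverse 69.
N/101 = 17557; 17557 ≡ 84 (mod 101); 84·95 ≡ 1, so inverse 95.
N/181 = 9797; 9797 ≡ 23 (mod 181); 23·63 ≡ 1, so inverse 63.
x ≡ 51·18281·69 + 46·17557·95 + 133·9797·63 = 223143992.
223143992 mod 1773257 = 1486867.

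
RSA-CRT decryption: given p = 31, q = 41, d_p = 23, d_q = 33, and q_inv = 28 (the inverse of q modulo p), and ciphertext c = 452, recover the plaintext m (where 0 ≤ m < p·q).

534

m₁ = c^(d_p) mod p: c ≡ 18 (mod 31), and 18^23 mod 31 = 7.
m₂ = c^(d_q) mod q: c ≡ 1 (mod 41), and 1^33 mod 41 = 1.
h = q_inv·(m₁ − m₂) mod p = 28·(7 − 1) mod 31 = 13.
m = m₂ + h·q = 1 + 13·41 = 534.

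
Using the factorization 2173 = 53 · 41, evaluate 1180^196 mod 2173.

Mod 53: 1180 ≡ 14; by Fermat, exponent reduces to 196 mod 52 = 40; 14^40 ≡ 49 (mod 53).
Mod 41: 1180 ≡ 32; by Fermat, exponent reduces to 196 mod 40 = 36; 32^36 ≡ 1 (mod 41).
Combine by CRT: x ≡ 49 (mod 53), x ≡ 1 (mod 41) ⇒ x ≡ 2010 (mod 2173).

2010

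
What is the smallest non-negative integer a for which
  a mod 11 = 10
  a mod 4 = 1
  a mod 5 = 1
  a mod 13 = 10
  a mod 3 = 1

8161

From a ≡ 10 (mod 11) write a = 10 + 11t. Substituting into a ≡ 1 (mod 4) gives 11t ≡ 3 (mod 4), and since 3⁻¹ ≡ 3 (mod 4), t ≡ 1. Hence a ≡ 10 + 11·1 = 21 (mod 44).
From a ≡ 21 (mod 44) write a = 21 + 44t. Substituting into a ≡ 1 (mod 5) gives 44t ≡ 0 (mod 5), and since 4⁻¹ ≡ 4 (mod 5), t ≡ 0. Hence a ≡ 21 + 44·0 = 21 (mod 220).
From a ≡ 21 (mod 220) write a = 21 + 220t. Substituting into a ≡ 10 (mod 13) gives 220t ≡ 2 (mod 13), and since 12⁻¹ ≡ 12 (mod 13), t ≡ 11. Hence a ≡ 21 + 220·11 = 2441 (mod 2860).
From a ≡ 2441 (mod 2860) write a = 2441 + 2860t. Substituting into a ≡ 1 (mod 3) gives 2860t ≡ 2 (mod 3), and since 1⁻¹ ≡ 1 (mod 3), t ≡ 2. Hence a ≡ 2441 + 2860·2 = 8161 (mod 8580).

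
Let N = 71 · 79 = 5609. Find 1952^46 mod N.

2472

Mod 71: 1952 ≡ 35; 35^46 ≡ 58 (mod 71).
Mod 79: 1952 ≡ 56; 56^46 ≡ 23 (mod 79).
Combine by CRT: x ≡ 58 (mod 71), x ≡ 23 (mod 79) ⇒ x ≡ 2472 (mod 5609).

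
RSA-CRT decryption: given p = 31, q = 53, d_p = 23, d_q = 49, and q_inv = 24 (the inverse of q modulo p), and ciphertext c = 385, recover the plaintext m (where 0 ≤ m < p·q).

923

m₁ = c^(d_p) mod p: c ≡ 13 (mod 31), and 13^23 mod 31 = 24.
m₂ = c^(d_q) mod q: c ≡ 14 (mod 53), and 14^49 mod 53 = 22.
h = q_inv·(m₁ − m₂) mod p = 24·(24 − 22) mod 31 = 17.
m = m₂ + h·q = 22 + 17·53 = 923.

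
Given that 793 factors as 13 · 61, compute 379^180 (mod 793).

1

Mod 13: 379 ≡ 2; since 12 | 180, by Fermat 2^180 ≡ 1 (mod 13).
Mod 61: 379 ≡ 13; since 60 | 180, by Fermat 13^180 ≡ 1 (mod 61).
Combine by CRT: x ≡ 1 (mod 13), x ≡ 1 (mod 61) ⇒ x ≡ 1 (mod 793).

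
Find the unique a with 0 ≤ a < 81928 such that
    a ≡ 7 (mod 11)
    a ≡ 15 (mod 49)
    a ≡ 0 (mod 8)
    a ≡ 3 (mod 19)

Combine the congruences pairwise.
From a ≡ 7 (mod 11) write a = 7 + 11t. Substituting into a ≡ 15 (mod 49) gives 11t ≡ 8 (mod 49), and since 11⁻¹ ≡ 9 (mod 49), t ≡ 23. Hence a ≡ 7 + 11·23 = 260 (mod 539).
From a ≡ 260 (mod 539) write a = 260 + 539t. Substituting into a ≡ 0 (mod 8) gives 539t ≡ 4 (mod 8), and since 3⁻¹ ≡ 3 (mod 8), t ≡ 4. Hence a ≡ 260 + 539·4 = 2416 (mod 4312).
From a ≡ 2416 (mod 4312) write a = 2416 + 4312t. Substituting into a ≡ 3 (mod 19) gives 4312t ≡ 0 (mod 19), and since 18⁻¹ ≡ 18 (mod 19), t ≡ 0. Hence a ≡ 2416 + 4312·0 = 2416 (mod 81928).

2416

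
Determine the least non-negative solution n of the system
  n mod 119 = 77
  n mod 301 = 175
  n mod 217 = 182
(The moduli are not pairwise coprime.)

Combine the congruences pairwise.
gcd(119, 301) = 7 and 7 | (175 − 77), so the pair is consistent; merging gives n ≡ 1981 (mod 5117), where 5117 = lcm(119, 301).
gcd(5117, 217) = 7 and 7 | (182 − 1981), so the pair is consistent; merging gives n ≡ 78736 (mod 158627), where 158627 = lcm(5117, 217).
The solution is unique modulo lcm(119, 301, 217) = 158627.

78736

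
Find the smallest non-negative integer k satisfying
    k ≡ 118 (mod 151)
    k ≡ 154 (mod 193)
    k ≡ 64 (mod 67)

From k ≡ 118 (mod 151) write k = 118 + 151t. Substituting into k ≡ 154 (mod 193) gives 151t ≡ 36 (mod 193), and since 151⁻¹ ≡ 170 (mod 193), t ≡ 137. Hence k ≡ 118 + 151·137 = 20805 (mod 29143).
From k ≡ 20805 (mod 29143) write k = 20805 + 29143t. Substituting into k ≡ 64 (mod 67) gives 29143t ≡ 29 (mod 67), and since 65⁻¹ ≡ 33 (mod 67), t ≡ 19. Hence k ≡ 20805 + 29143·19 = 574522 (mod 1952581).

574522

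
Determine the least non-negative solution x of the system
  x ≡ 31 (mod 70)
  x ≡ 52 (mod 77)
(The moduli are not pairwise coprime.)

591

Combine the congruences pairwise.
gcd(70, 77) = 7 and 7 | (52 − 31), so the pair is consistent; merging gives x ≡ 591 (mod 770), where 770 = lcm(70, 77).
The solution is unique modulo lcm(70, 77) = 770.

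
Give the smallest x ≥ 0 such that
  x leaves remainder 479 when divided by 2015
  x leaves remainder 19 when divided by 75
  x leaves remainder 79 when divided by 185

637219

Combine the congruences pairwise.
gcd(2015, 75) = 5 and 5 | (19 − 479), so the pair is consistent; merging gives x ≡ 2494 (mod 30225), where 30225 = lcm(2015, 75).
gcd(30225, 185) = 5 and 5 | (79 − 2494), so the pair is consistent; merging gives x ≡ 637219 (mod 1118325), where 1118325 = lcm(30225, 185).
The solution is unique modulo lcm(2015, 75, 185) = 1118325.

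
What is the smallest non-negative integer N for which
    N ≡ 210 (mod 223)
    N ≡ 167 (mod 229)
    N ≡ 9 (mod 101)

197565

The moduli are pairwise coprime; M = 223·229·101 = 5157767.
M/223 = 23129; 23129 ≡ 160 (mod 223); 160·46 ≡ 1, so inverse 46.
M/229 = 22523; 22523 ≡ 81 (mod 229); 81·82 ≡ 1, so inverse 82.
M/101 = 51067; 51067 ≡ 62 (mod 101); 62·44 ≡ 1, so inverse 44.
N ≡ 210·23129·46 + 167·22523·82 + 9·51067·44 = 552078634.
552078634 mod 5157767 = 197565.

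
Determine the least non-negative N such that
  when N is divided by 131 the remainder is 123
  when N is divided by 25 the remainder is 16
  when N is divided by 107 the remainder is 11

The moduli are pairwise coprime; M = 131·25·107 = 350425.
M/131 = 2675; 2675 ≡ 55 (mod 131); 55·81 ≡ 1, so inverse 81.
M/25 = 14017; 14017 ≡ 17 (mod 25); 17·3 ≡ 1, so inverse 3.
M/107 = 3275; 3275 ≡ 65 (mod 107); 65·28 ≡ 1, so inverse 28.
N ≡ 123·2675·81 + 16·14017·3 + 11·3275·28 = 28332541.
28332541 mod 350425 = 298541.

298541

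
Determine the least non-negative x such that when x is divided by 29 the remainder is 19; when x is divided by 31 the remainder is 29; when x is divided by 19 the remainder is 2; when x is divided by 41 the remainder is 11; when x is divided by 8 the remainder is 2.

The moduli are pairwise coprime; N = 29·31·19·41·8 = 5602568.
N/29 = 193192; 193192 ≡ 23 (mod 29); 23·24 ≡ 1, so inverse 24.
N/31 = 180728; 180728 ≡ 29 (mod 31); 29·15 ≡ 1, so inverse 15.
N/19 = 294872; 294872 ≡ 11 (mod 19); 11·7 ≡ 1, so inverse 7.
N/41 = 136648; 136648 ≡ 36 (mod 41); 36·8 ≡ 1, so inverse 8.
N/8 = 700321; 700321 ≡ 1 (mod 8), inverse 1.
x ≡ 19·193192·24 + 29·180728·15 + 2·294872·7 + 11·136648·8 + 2·700321·1 = 184266106.
184266106 mod 5602568 = 4983930.

4983930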